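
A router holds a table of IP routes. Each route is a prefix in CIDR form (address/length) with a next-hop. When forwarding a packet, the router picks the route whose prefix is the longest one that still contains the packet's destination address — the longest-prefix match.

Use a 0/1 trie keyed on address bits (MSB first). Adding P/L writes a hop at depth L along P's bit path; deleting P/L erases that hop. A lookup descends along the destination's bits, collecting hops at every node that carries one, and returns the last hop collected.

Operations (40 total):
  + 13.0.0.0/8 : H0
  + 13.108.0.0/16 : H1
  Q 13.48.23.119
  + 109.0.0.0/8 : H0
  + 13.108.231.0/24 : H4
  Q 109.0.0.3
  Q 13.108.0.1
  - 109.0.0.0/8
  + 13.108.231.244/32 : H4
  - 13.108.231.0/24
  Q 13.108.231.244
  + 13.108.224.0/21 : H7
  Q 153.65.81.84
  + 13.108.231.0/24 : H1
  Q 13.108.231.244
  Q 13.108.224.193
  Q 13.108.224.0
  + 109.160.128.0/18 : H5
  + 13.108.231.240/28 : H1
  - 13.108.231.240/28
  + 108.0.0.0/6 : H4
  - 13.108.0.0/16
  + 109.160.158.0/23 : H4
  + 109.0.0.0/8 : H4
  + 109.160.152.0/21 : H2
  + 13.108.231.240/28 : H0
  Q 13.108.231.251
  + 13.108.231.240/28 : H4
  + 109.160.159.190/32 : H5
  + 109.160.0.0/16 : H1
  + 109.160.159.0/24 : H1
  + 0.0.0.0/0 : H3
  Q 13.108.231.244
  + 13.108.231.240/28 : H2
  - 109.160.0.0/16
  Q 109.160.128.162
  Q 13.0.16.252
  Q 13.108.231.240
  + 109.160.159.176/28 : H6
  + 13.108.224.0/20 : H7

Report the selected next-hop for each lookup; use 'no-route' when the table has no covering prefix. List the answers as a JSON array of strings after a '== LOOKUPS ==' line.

Process each operation:
  add 13.0.0.0/8 -> H0 at depth 8
  add 13.108.0.0/16 -> H1 at depth 16
  lookup 13.48.23.119: bits 000011010 walk d0:-→d1:-→d2:-→d3:-→d4:-→d5:-→d6:-→d7:-→d8:H0→d9:- -> H0
  add 109.0.0.0/8 -> H0 at depth 8
  add 13.108.231.0/24 -> H4 at depth 24
  lookup 109.0.0.3: bits 01101101 walk d0:-→d1:-→d2:-→d3:-→d4:-→d5:-→d6:-→d7:-→d8:H0 -> H0
  lookup 13.108.0.1: bits 0000110101101100 walk d0:-→d1:-→d2:-→d3:-→d4:-→d5:-→d6:-→d7:-→d8:H0→d9:-→d10:-→d11:-→d12:-→d13:-→d14:-→d15:-→d16:H1 -> H1
  - 109.0.0.0/8 clear@8
  add 13.108.231.244/32 -> H4 at depth 32
  - 13.108.231.0/24 clear@24
  lookup 13.108.231.244: bits 00001101011011001110011111110100 walk d0:-→d1:-→d2:-→d3:-→d4:-→d5:-→d6:-→d7:-→d8:H0→d9:-→d10:-→d11:-→d12:-→d13:-→d14:-→d15:-→d16:H1→d17:-→d18:-→d19:-→d20:-→d21:-→d22:-→d23:-→d24:-→d25:-→d26:-→d27:-→d28:-→d29:-→d30:-→d31:-→d32:H4 -> H4
  add 13.108.224.0/21 -> H7 at depth 21
  lookup 153.65.81.84: bits ε walk d0:- -> no-route
  add 13.108.231.0/24 -> H1 at depth 24
  lookup 13.108.231.244: bits 00001101011011001110011111110100 walk d0:-→d1:-→d2:-→d3:-→d4:-→d5:-→d6:-→d7:-→d8:H0→d9:-→d10:-→d11:-→d12:-→d13:-→d14:-→d15:-→d16:H1→d17:-→d18:-→d19:-→d20:-→d21:H7→d22:-→d23:-→d24:H1→d25:-→d26:-→d27:-→d28:-→d29:-→d30:-→d31:-→d32:H4 -> H4
  lookup 13.108.224.193: bits 000011010110110011100 walk d0:-→d1:-→d2:-→d3:-→d4:-→d5:-→d6:-→d7:-→d8:H0→d9:-→d10:-→d11:-→d12:-→d13:-→d14:-→d15:-→d16:H1→d17:-→d18:-→d19:-→d20:-→d21:H7 -> H7
  lookup 13.108.224.0: bits 000011010110110011100 walk d0:-→d1:-→d2:-→d3:-→d4:-→d5:-→d6:-→d7:-→d8:H0→d9:-→d10:-→d11:-→d12:-→d13:-→d14:-→d15:-→d16:H1→d17:-→d18:-→d19:-→d20:-→d21:H7 -> H7
  add 109.160.128.0/18 -> H5 at depth 18
  add 13.108.231.240/28 -> H1 at depth 28
  - 13.108.231.240/28 clear@28
  add 108.0.0.0/6 -> H4 at depth 6
  - 13.108.0.0/16 clear@16
  add 109.160.158.0/23 -> H4 at depth 23
  add 109.0.0.0/8 -> H4 at depth 8
  add 109.160.152.0/21 -> H2 at depth 21
  add 13.108.231.240/28 -> H0 at depth 28
  lookup 13.108.231.251: bits 0000110101101100111001111111 walk d0:-→d1:-→d2:-→d3:-→d4:-→d5:-→d6:-→d7:-→d8:H0→d9:-→d10:-→d11:-→d12:-→d13:-→d14:-→d15:-→d16:-→d17:-→d18:-→d19:-→d20:-→d21:H7→d22:-→d23:-→d24:H1→d25:-→d26:-→d27:-→d28:H0 -> H0
  add 13.108.231.240/28 -> H4 at depth 28
  add 109.160.159.190/32 -> H5 at depth 32
  add 109.160.0.0/16 -> H1 at depth 16
  add 109.160.159.0/24 -> H1 at depth 24
  add 0.0.0.0/0 -> H3 at depth 0
  lookup 13.108.231.244: bits 00001101011011001110011111110100 walk d0:H3→d1:-→d2:-→d3:-→d4:-→d5:-→d6:-→d7:-→d8:H0→d9:-→d10:-→d11:-→d12:-→d13:-→d14:-→d15:-→d16:-→d17:-→d18:-→d19:-→d20:-→d21:H7→d22:-→d23:-→d24:H1→d25:-→d26:-→d27:-→d28:H4→d29:-→d30:-→d31:-→d32:H4 -> H4
  add 13.108.231.240/28 -> H2 at depth 28
  - 109.160.0.0/16 clear@16
  lookup 109.160.128.162: bits 0110110110100000100 walk d0:H3→d1:-→d2:-→d3:-→d4:-→d5:-→d6:H4→d7:-→d8:H4→d9:-→d10:-→d11:-→d12:-→d13:-→d14:-→d15:-→d16:-→d17:-→d18:H5→d19:- -> H5
  lookup 13.0.16.252: bits 000011010 walk d0:H3→d1:-→d2:-→d3:-→d4:-→d5:-→d6:-→d7:-→d8:H0→d9:- -> H0
  lookup 13.108.231.240: bits 00001101011011001110011111110 walk d0:H3→d1:-→d2:-→d3:-→d4:-→d5:-→d6:-→d7:-→d8:H0→d9:-→d10:-→d11:-→d12:-→d13:-→d14:-→d15:-→d16:-→d17:-→d18:-→d19:-→d20:-→d21:H7→d22:-→d23:-→d24:H1→d25:-→d26:-→d27:-→d28:H2→d29:- -> H2
  add 109.160.159.176/28 -> H6 at depth 28
  add 13.108.224.0/20 -> H7 at depth 20

== LOOKUPS ==
["H0","H0","H1","H4","no-route","H4","H7","H7","H0","H4","H5","H0","H2"]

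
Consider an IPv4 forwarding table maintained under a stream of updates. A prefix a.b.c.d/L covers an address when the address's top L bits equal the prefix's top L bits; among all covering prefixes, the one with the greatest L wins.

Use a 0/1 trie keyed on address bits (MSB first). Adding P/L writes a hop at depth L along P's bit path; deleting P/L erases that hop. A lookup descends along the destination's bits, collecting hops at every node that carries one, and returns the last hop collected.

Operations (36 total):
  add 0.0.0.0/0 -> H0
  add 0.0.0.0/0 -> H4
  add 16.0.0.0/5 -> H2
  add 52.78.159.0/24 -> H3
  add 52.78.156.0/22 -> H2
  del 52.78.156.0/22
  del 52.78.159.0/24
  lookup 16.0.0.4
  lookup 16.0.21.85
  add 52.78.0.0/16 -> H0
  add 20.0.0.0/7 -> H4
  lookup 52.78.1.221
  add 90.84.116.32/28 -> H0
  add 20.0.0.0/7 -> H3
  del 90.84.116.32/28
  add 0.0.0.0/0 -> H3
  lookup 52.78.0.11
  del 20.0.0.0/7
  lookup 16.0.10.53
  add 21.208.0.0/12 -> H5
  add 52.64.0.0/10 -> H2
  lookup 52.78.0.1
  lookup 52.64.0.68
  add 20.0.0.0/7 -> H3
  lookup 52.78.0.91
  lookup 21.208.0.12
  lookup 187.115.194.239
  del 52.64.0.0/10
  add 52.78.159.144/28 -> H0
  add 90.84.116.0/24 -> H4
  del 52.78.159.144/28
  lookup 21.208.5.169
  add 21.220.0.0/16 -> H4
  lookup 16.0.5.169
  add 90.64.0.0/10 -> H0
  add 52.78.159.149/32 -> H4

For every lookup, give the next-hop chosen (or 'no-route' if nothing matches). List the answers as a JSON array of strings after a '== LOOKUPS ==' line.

Process each operation:
  add 0.0.0.0/0 -> H0 at depth 0
  add 0.0.0.0/0 -> H4 at depth 0
  add 16.0.0.0/5 -> H2 at depth 5
  add 52.78.159.0/24 -> H3 at depth 24
  add 52.78.156.0/22 -> H2 at depth 22
  del 52.78.156.0/22 (clear depth 22)
  del 52.78.159.0/24 (clear depth 24)
  ? 16.0.0.4  path d0:H4→d1:-→d2:-→d3:-→d4:-→d5:H2  best=H2
  ? 16.0.21.85  path d0:H4→d1:-→d2:-→d3:-→d4:-→d5:H2  best=H2
  add 52.78.0.0/16 -> H0 at depth 16
  add 20.0.0.0/7 -> H4 at depth 7
  ? 52.78.1.221  path d0:H4→d1:-→d2:-→d3:-→d4:-→d5:-→d6:-→d7:-→d8:-→d9:-→d10:-→d11:-→d12:-→d13:-→d14:-→d15:-→d16:H0  best=H0
  add 90.84.116.32/28 -> H0 at depth 28
  add 20.0.0.0/7 -> H3 at depth 7
  del 90.84.116.32/28 (clear depth 28)
  add 0.0.0.0/0 -> H3 at depth 0
  ? 52.78.0.11  path d0:H3→d1:-→d2:-→d3:-→d4:-→d5:-→d6:-→d7:-→d8:-→d9:-→d10:-→d11:-→d12:-→d13:-→d14:-→d15:-→d16:H0  best=H0
  del 20.0.0.0/7 (clear depth 7)
  ? 16.0.10.53  path d0:H3→d1:-→d2:-→d3:-→d4:-→d5:H2  best=H2
  add 21.208.0.0/12 -> H5 at depth 12
  add 52.64.0.0/10 -> H2 at depth 10
  ? 52.78.0.1  path d0:H3→d1:-→d2:-→d3:-→d4:-→d5:-→d6:-→d7:-→d8:-→d9:-→d10:H2→d11:-→d12:-→d13:-→d14:-→d15:-→d16:H0  best=H0
  ? 52.64.0.68  path d0:H3→d1:-→d2:-→d3:-→d4:-→d5:-→d6:-→d7:-→d8:-→d9:-→d10:H2→d11:-→d12:-  best=H2
  add 20.0.0.0/7 -> H3 at depth 7
  ? 52.78.0.91  path d0:H3→d1:-→d2:-→d3:-→d4:-→d5:-→d6:-→d7:-→d8:-→d9:-→d10:H2→d11:-→d12:-→d13:-→d14:-→d15:-→d16:H0  best=H0
  ? 21.208.0.12  path d0:H3→d1:-→d2:-→d3:-→d4:-→d5:H2→d6:-→d7:H3→d8:-→d9:-→d10:-→d11:-→d12:H5  best=H5
  ? 187.115.194.239  path d0:H3  best=H3
  del 52.64.0.0/10 (clear depth 10)
  add 52.78.159.144/28 -> H0 at depth 28
  add 90.84.116.0/24 -> H4 at depth 24
  del 52.78.159.144/28 (clear depth 28)
  ? 21.208.5.169  path d0:H3→d1:-→d2:-→d3:-→d4:-→d5:H2→d6:-→d7:H3→d8:-→d9:-→d10:-→d11:-→d12:H5  best=H5
  add 21.220.0.0/16 -> H4 at depth 16
  ? 16.0.5.169  path d0:H3→d1:-→d2:-→d3:-→d4:-→d5:H2  best=H2
  add 90.64.0.0/10 -> H0 at depth 10
  add 52.78.159.149/32 -> H4 at depth 32

== LOOKUPS ==
["H2","H2","H0","H0","H2","H0","H2","H0","H5","H3","H5","H2"]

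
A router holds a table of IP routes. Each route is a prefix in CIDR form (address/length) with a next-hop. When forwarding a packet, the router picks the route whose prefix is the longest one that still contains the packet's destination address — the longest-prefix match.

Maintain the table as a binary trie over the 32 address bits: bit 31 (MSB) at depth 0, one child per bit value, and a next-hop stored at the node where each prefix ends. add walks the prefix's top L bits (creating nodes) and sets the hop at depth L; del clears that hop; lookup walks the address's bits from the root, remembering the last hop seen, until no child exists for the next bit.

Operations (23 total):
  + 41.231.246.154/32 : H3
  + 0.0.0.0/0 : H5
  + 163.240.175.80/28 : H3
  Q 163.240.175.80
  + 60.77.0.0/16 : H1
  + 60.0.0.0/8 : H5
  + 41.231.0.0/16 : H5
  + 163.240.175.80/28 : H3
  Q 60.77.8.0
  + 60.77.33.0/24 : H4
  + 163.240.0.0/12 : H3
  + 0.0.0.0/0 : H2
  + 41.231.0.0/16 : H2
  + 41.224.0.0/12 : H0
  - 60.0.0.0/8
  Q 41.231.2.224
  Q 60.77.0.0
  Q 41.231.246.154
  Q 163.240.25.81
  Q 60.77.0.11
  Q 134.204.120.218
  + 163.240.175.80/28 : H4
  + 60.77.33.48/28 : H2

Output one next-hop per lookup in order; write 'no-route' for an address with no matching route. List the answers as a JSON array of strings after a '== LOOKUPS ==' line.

Process each operation:
  add 41.231.246.154/32 -> H3 at depth 32
  add 0.0.0.0/0 -> H5 at depth 0
  add 163.240.175.80/28 -> H3 at depth 28
  lookup 163.240.175.80: bits 1010001111110000101011110101 walk d0:H5→d1:-→d2:-→d3:-→d4:-→d5:-→d6:-→d7:-→d8:-→d9:-→d10:-→d11:-→d12:-→d13:-→d14:-→d15:-→d16:-→d17:-→d18:-→d19:-→d20:-→d21:-→d22:-→d23:-→d24:-→d25:-→d26:-→d27:-→d28:H3 -> H3
  add 60.77.0.0/16 -> H1 at depth 16
  add 60.0.0.0/8 -> H5 at depth 8
  add 41.231.0.0/16 -> H5 at depth 16
  add 163.240.175.80/28 -> H3 at depth 28
  lookup 60.77.8.0: bits 0011110001001101 walk d0:H5→d1:-→d2:-→d3:-→d4:-→d5:-→d6:-→d7:-→d8:H5→d9:-→d10:-→d11:-→d12:-→d13:-→d14:-→d15:-→d16:H1 -> H1
  add 60.77.33.0/24 -> H4 at depth 24
  add 163.240.0.0/12 -> H3 at depth 12
  add 0.0.0.0/0 -> H2 at depth 0
  add 41.231.0.0/16 -> H2 at depth 16
  add 41.224.0.0/12 -> H0 at depth 12
  del 60.0.0.0/8 (clear depth 8)
  lookup 41.231.2.224: bits 0010100111100111 walk d0:H2→d1:-→d2:-→d3:-→d4:-→d5:-→d6:-→d7:-→d8:-→d9:-→d10:-→d11:-→d12:H0→d13:-→d14:-→d15:-→d16:H2 -> H2
  lookup 60.77.0.0: bits 001111000100110100 walk d0:H2→d1:-→d2:-→d3:-→d4:-→d5:-→d6:-→d7:-→d8:-→d9:-→d10:-→d11:-→d12:-→d13:-→d14:-→d15:-→d16:H1→d17:-→d18:- -> H1
  lookup 41.231.246.154: bits 00101001111001111111011010011010 walk d0:H2→d1:-→d2:-→d3:-→d4:-→d5:-→d6:-→d7:-→d8:-→d9:-→d10:-→d11:-→d12:H0→d13:-→d14:-→d15:-→d16:H2→d17:-→d18:-→d19:-→d20:-→d21:-→d22:-→d23:-→d24:-→d25:-→d26:-→d27:-→d28:-→d29:-→d30:-→d31:-→d32:H3 -> H3
  lookup 163.240.25.81: bits 1010001111110000 walk d0:H2→d1:-→d2:-→d3:-→d4:-→d5:-→d6:-→d7:-→d8:-→d9:-→d10:-→d11:-→d12:H3→d13:-→d14:-→d15:-→d16:- -> H3
  lookup 60.77.0.11: bits 001111000100110100 walk d0:H2→d1:-→d2:-→d3:-→d4:-→d5:-→d6:-→d7:-→d8:-→d9:-→d10:-→d11:-→d12:-→d13:-→d14:-→d15:-→d16:H1→d17:-→d18:- -> H1
  lookup 134.204.120.218: bits 10 walk d0:H2→d1:-→d2:- -> H2
  add 163.240.175.80/28 -> H4 at depth 28
  add 60.77.33.48/28 -> H2 at depth 28

== LOOKUPS ==
["H3","H1","H2","H1","H3","H3","H1","H2"]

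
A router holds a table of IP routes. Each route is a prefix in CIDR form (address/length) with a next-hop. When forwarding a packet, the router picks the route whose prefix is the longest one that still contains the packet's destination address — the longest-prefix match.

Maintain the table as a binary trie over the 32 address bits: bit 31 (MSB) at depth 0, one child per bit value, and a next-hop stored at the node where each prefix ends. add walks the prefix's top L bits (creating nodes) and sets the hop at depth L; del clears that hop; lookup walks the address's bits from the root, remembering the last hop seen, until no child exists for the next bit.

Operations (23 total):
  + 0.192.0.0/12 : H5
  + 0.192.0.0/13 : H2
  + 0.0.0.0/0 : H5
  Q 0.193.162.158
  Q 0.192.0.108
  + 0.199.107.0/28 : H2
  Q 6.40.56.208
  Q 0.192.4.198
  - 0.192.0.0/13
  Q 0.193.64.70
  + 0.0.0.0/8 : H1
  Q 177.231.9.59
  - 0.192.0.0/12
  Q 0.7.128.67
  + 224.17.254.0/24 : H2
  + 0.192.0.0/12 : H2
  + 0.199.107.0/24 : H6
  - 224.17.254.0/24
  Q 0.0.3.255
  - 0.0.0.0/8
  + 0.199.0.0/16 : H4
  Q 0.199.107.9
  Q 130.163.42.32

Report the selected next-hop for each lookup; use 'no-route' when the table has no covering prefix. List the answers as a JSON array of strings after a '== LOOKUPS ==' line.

Process each operation:
  add 0.192.0.0/12 -> H5 at depth 12
  add 0.192.0.0/13 -> H2 at depth 13
  add 0.0.0.0/0 -> H5 at depth 0
  ? 0.193.162.158  path d0:H5→d1:-→d2:-→d3:-→d4:-→d5:-→d6:-→d7:-→d8:-→d9:-→d10:-→d11:-→d12:H5→d13:H2  best=H2
  ? 0.192.0.108  path d0:H5→d1:-→d2:-→d3:-→d4:-→d5:-→d6:-→d7:-→d8:-→d9:-→d10:-→d11:-→d12:H5→d13:H2  best=H2
  add 0.199.107.0/28 -> H2 at depth 28
  ? 6.40.56.208  path d0:H5→d1:-→d2:-→d3:-→d4:-→d5:-  best=H5
  ? 0.192.4.198  path d0:H5→d1:-→d2:-→d3:-→d4:-→d5:-→d6:-→d7:-→d8:-→d9:-→d10:-→d11:-→d12:H5→d13:H2  best=H2
  del 0.192.0.0/13 (clear depth 13)
  ? 0.193.64.70  path d0:H5→d1:-→d2:-→d3:-→d4:-→d5:-→d6:-→d7:-→d8:-→d9:-→d10:-→d11:-→d12:H5→d13:-  best=H5
  add 0.0.0.0/8 -> H1 at depth 8
  ? 177.231.9.59  path d0:H5  best=H5
  del 0.192.0.0/12 (clear depth 12)
  ? 0.7.128.67  path d0:H5→d1:-→d2:-→d3:-→d4:-→d5:-→d6:-→d7:-→d8:H1  best=H1
  add 224.17.254.0/24 -> H2 at depth 24
  add 0.192.0.0/12 -> H2 at depth 12
  add 0.199.107.0/24 -> H6 at depth 24
  del 224.17.254.0/24 (clear depth 24)
  ? 0.0.3.255  path d0:H5→d1:-→d2:-→d3:-→d4:-→d5:-→d6:-→d7:-→d8:H1  best=H1
  del 0.0.0.0/8 (clear depth 8)
  add 0.199.0.0/16 -> H4 at depth 16
  ? 0.199.107.9  path d0:H5→d1:-→d2:-→d3:-→d4:-→d5:-→d6:-→d7:-→d8:-→d9:-→d10:-→d11:-→d12:H2→d13:-→d14:-→d15:-→d16:H4→d17:-→d18:-→d19:-→d20:-→d21:-→d22:-→d23:-→d24:H6→d25:-→d26:-→d27:-→d28:H2  best=H2
  ? 130.163.42.32  path d0:H5→d1:-  best=H5

== LOOKUPS ==
["H2","H2","H5","H2","H5","H5","H1","H1","H2","H5"]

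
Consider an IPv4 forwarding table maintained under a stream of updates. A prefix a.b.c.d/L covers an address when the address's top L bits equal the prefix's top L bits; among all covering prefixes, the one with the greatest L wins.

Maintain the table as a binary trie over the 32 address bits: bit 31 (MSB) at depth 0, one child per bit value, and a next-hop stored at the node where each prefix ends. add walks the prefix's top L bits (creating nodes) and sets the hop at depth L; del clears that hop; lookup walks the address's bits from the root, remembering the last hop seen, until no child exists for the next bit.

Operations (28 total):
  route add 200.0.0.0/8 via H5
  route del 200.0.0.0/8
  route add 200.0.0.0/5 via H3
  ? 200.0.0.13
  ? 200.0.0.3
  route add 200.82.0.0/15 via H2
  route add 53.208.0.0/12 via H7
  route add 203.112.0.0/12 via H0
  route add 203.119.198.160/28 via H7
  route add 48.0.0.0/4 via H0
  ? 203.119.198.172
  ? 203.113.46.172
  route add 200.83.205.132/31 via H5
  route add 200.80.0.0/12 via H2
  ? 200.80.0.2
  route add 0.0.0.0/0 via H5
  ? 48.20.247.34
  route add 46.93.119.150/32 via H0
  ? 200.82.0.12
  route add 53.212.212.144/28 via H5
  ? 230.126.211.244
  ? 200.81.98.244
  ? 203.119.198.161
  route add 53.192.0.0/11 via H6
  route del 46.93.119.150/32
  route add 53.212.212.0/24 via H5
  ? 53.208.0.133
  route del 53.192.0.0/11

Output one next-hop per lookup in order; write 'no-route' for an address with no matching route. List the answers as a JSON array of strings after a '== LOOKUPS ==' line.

Trace:
  + 200.0.0.0/8 (H5) depth=8
  - 200.0.0.0/8 clear@8
  + 200.0.0.0/5 (H3) depth=5
  lookup 200.0.0.13: bits 11001000 walk d0:-→d1:-→d2:-→d3:-→d4:-→d5:H3→d6:-→d7:-→d8:- -> H3
  lookup 200.0.0.3: bits 11001000 walk d0:-→d1:-→d2:-→d3:-→d4:-→d5:H3→d6:-→d7:-→d8:- -> H3
  + 200.82.0.0/15 (H2) depth=15
  + 53.208.0.0/12 (H7) depth=12
  + 203.112.0.0/12 (H0) depth=12
  + 203.119.198.160/28 (H7) depth=28
  + 48.0.0.0/4 (H0) depth=4
  lookup 203.119.198.172: bits 1100101101110111110001101010 walk d0:-→d1:-→d2:-→d3:-→d4:-→d5:H3→d6:-→d7:-→d8:-→d9:-→d10:-→d11:-→d12:H0→d13:-→d14:-→d15:-→d16:-→d17:-→d18:-→d19:-→d20:-→d21:-→d22:-→d23:-→d24:-→d25:-→d26:-→d27:-→d28:H7 -> H7
  lookup 203.113.46.172: bits 1100101101110 walk d0:-→d1:-→d2:-→d3:-→d4:-→d5:H3→d6:-→d7:-→d8:-→d9:-→d10:-→d11:-→d12:H0→d13:- -> H0
  + 200.83.205.132/31 (H5) depth=31
  + 200.80.0.0/12 (H2) depth=12
  lookup 200.80.0.2: bits 11001000010100 walk d0:-→d1:-→d2:-→d3:-→d4:-→d5:H3→d6:-→d7:-→d8:-→d9:-→d10:-→d11:-→d12:H2→d13:-→d14:- -> H2
  + 0.0.0.0/0 (H5) depth=0
  lookup 48.20.247.34: bits 00110 walk d0:H5→d1:-→d2:-→d3:-→d4:H0→d5:- -> H0
  + 46.93.119.150/32 (H0) depth=32
  lookup 200.82.0.12: bits 110010000101001 walk d0:H5→d1:-→d2:-→d3:-→d4:-→d5:H3→d6:-→d7:-→d8:-→d9:-→d10:-→d11:-→d12:H2→d13:-→d14:-→d15:H2 -> H2
  + 53.212.212.144/28 (H5) depth=28
  lookup 230.126.211.244: bits 11 walk d0:H5→d1:-→d2:- -> H5
  lookup 200.81.98.244: bits 11001000010100 walk d0:H5→d1:-→d2:-→d3:-→d4:-→d5:H3→d6:-→d7:-→d8:-→d9:-→d10:-→d11:-→d12:H2→d13:-→d14:- -> H2
  lookup 203.119.198.161: bits 1100101101110111110001101010 walk d0:H5→d1:-→d2:-→d3:-→d4:-→d5:H3→d6:-→d7:-→d8:-→d9:-→d10:-→d11:-→d12:H0→d13:-→d14:-→d15:-→d16:-→d17:-→d18:-→d19:-→d20:-→d21:-→d22:-→d23:-→d24:-→d25:-→d26:-→d27:-→d28:H7 -> H7
  + 53.192.0.0/11 (H6) depth=11
  - 46.93.119.150/32 clear@32
  + 53.212.212.0/24 (H5) depth=24
  lookup 53.208.0.133: bits 0011010111010 walk d0:H5→d1:-→d2:-→d3:-→d4:H0→d5:-→d6:-→d7:-→d8:-→d9:-→d10:-→d11:H6→d12:H7→d13:- -> H7
  - 53.192.0.0/11 clear@11

== LOOKUPS ==
["H3","H3","H7","H0","H2","H0","H2","H5","H2","H7","H7"]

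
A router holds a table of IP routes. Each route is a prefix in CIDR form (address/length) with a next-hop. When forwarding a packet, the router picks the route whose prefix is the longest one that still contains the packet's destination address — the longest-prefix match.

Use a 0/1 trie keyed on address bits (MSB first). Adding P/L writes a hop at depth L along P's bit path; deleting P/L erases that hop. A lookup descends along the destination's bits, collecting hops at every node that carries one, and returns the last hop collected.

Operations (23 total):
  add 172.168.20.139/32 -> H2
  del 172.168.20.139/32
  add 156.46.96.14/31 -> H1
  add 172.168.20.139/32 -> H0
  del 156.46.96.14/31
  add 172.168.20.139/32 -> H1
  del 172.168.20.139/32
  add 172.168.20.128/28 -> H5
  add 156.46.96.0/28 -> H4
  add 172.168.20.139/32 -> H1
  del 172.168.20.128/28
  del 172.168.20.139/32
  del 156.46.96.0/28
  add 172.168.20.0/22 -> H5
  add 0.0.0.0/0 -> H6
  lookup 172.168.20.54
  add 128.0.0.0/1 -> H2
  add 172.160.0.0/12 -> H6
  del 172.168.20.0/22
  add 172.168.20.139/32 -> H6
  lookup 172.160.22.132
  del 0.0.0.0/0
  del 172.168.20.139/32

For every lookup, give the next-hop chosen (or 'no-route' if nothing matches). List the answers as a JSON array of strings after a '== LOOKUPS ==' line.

Trace:
  add 172.168.20.139/32 -> H2 at depth 32
  - 172.168.20.139/32 clear@32
  add 156.46.96.14/31 -> H1 at depth 31
  add 172.168.20.139/32 -> H0 at depth 32
  - 156.46.96.14/31 clear@31
  add 172.168.20.139/32 -> H1 at depth 32
  - 172.168.20.139/32 clear@32
  add 172.168.20.128/28 -> H5 at depth 28
  add 156.46.96.0/28 -> H4 at depth 28
  add 172.168.20.139/32 -> H1 at depth 32
  - 172.168.20.128/28 clear@28
  - 172.168.20.139/32 clear@32
  - 156.46.96.0/28 clear@28
  add 172.168.20.0/22 -> H5 at depth 22
  add 0.0.0.0/0 -> H6 at depth 0
  Q 172.168.20.54: descend 101011001010100000010100 ; hops seen [H6,H5] ; pick H5
  add 128.0.0.0/1 -> H2 at depth 1
  add 172.160.0.0/12 -> H6 at depth 12
  - 172.168.20.0/22 clear@22
  add 172.168.20.139/32 -> H6 at depth 32
  Q 172.160.22.132: descend 101011001010 ; hops seen [H6,H2,H6] ; pick H6
  - 0.0.0.0/0 clear@0
  - 172.168.20.139/32 clear@32

== LOOKUPS ==
["H5","H6"]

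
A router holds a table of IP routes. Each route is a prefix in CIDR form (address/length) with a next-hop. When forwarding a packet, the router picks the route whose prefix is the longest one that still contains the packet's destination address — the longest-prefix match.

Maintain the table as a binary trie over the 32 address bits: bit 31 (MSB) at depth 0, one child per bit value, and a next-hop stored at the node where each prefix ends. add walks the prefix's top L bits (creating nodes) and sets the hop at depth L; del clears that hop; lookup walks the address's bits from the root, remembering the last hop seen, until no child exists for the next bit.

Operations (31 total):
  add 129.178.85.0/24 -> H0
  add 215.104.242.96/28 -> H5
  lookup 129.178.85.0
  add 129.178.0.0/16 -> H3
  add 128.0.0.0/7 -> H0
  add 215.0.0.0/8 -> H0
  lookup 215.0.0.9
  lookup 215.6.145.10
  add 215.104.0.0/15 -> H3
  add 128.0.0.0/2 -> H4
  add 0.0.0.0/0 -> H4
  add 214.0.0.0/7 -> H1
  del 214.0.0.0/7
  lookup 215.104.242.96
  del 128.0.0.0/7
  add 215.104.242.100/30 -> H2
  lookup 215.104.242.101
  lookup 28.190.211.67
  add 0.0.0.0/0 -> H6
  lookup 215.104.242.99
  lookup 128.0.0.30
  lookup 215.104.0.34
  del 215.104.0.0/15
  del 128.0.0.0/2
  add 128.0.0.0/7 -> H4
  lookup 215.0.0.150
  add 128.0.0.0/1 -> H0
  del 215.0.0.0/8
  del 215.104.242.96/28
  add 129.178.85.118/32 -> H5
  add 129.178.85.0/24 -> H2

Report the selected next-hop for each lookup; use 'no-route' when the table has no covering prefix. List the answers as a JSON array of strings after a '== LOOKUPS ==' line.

Apply in order:
  + 129.178.85.0/24 (H0) depth=24
  + 215.104.242.96/28 (H5) depth=28
  Q 129.178.85.0: descend 100000011011001001010101 ; hops seen [H0] ; pick H0
  + 129.178.0.0/16 (H3) depth=16
  + 128.0.0.0/7 (H0) depth=7
  + 215.0.0.0/8 (H0) depth=8
  Q 215.0.0.9: descend 110101110 ; hops seen [H0] ; pick H0
  Q 215.6.145.10: descend 110101110 ; hops seen [H0] ; pick H0
  + 215.104.0.0/15 (H3) depth=15
  + 128.0.0.0/2 (H4) depth=2
  + 0.0.0.0/0 (H4) depth=0
  + 214.0.0.0/7 (H1) depth=7
  del 214.0.0.0/7 (clear depth 7)
  Q 215.104.242.96: descend 1101011101101000111100100110 ; hops seen [H4,H0,H3,H5] ; pick H5
  del 128.0.0.0/7 (clear depth 7)
  + 215.104.242.100/30 (H2) depth=30
  Q 215.104.242.101: descend 110101110110100011110010011001 ; hops seen [H4,H0,H3,H5,H2] ; pick H2
  Q 28.190.211.67: descend ε ; hops seen [H4] ; pick H4
  + 0.0.0.0/0 (H6) depth=0
  Q 215.104.242.99: descend 11010111011010001111001001100 ; hops seen [H6,H0,H3,H5] ; pick H5
  Q 128.0.0.30: descend 1000000 ; hops seen [H6,H4] ; pick H4
  Q 215.104.0.34: descend 1101011101101000 ; hops seen [H6,H0,H3] ; pick H3
  del 215.104.0.0/15 (clear depth 15)
  del 128.0.0.0/2 (clear depth 2)
  + 128.0.0.0/7 (H4) depth=7
  Q 215.0.0.150: descend 110101110 ; hops seen [H6,H0] ; pick H0
  + 128.0.0.0/1 (H0) depth=1
  del 215.0.0.0/8 (clear depth 8)
  del 215.104.242.96/28 (clear depth 28)
  + 129.178.85.118/32 (H5) depth=32
  + 129.178.85.0/24 (H2) depth=24

== LOOKUPS ==
["H0","H0","H0","H5","H2","H4","H5","H4","H3","H0"]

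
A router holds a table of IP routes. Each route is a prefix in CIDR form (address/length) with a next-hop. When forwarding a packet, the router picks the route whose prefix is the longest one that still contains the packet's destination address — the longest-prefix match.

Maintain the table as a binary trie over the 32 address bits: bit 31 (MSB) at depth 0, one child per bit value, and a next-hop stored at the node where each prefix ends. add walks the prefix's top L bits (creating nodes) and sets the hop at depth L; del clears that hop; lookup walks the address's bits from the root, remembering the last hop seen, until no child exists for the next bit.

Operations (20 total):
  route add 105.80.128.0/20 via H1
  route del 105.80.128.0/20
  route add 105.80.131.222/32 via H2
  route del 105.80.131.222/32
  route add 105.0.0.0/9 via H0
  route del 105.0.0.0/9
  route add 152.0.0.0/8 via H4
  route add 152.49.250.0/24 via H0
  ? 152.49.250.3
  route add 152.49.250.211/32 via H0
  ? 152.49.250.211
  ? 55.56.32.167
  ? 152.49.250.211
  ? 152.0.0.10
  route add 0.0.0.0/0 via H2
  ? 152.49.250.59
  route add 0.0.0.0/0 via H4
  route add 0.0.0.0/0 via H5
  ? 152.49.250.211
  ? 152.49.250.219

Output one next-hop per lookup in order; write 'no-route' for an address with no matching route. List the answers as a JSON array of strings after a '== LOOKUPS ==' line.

Process each operation:
  add 105.80.128.0/20 -> H1 at depth 20
  - 105.80.128.0/20 clear@20
  add 105.80.131.222/32 -> H2 at depth 32
  - 105.80.131.222/32 clear@32
  add 105.0.0.0/9 -> H0 at depth 9
  - 105.0.0.0/9 clear@9
  add 152.0.0.0/8 -> H4 at depth 8
  add 152.49.250.0/24 -> H0 at depth 24
  lookup 152.49.250.3: bits 100110000011000111111010 walk d0:-→d1:-→d2:-→d3:-→d4:-→d5:-→d6:-→d7:-→d8:H4→d9:-→d10:-→d11:-→d12:-→d13:-→d14:-→d15:-→d16:-→d17:-→d18:-→d19:-→d20:-→d21:-→d22:-→d23:-→d24:H0 -> H0
  add 152.49.250.211/32 -> H0 at depth 32
  lookup 152.49.250.211: bits 10011000001100011111101011010011 walk d0:-→d1:-→d2:-→d3:-→d4:-→d5:-→d6:-→d7:-→d8:H4→d9:-→d10:-→d11:-→d12:-→d13:-→d14:-→d15:-→d16:-→d17:-→d18:-→d19:-→d20:-→d21:-→d22:-→d23:-→d24:H0→d25:-→d26:-→d27:-→d28:-→d29:-→d30:-→d31:-→d32:H0 -> H0
  lookup 55.56.32.167: bits 0 walk d0:-→d1:- -> no-route
  lookup 152.49.250.211: bits 10011000001100011111101011010011 walk d0:-→d1:-→d2:-→d3:-→d4:-→d5:-→d6:-→d7:-→d8:H4→d9:-→d10:-→d11:-→d12:-→d13:-→d14:-→d15:-→d16:-→d17:-→d18:-→d19:-→d20:-→d21:-→d22:-→d23:-→d24:H0→d25:-→d26:-→d27:-→d28:-→d29:-→d30:-→d31:-→d32:H0 -> H0
  lookup 152.0.0.10: bits 1001100000 walk d0:-→d1:-→d2:-→d3:-→d4:-→d5:-→d6:-→d7:-→d8:H4→d9:-→d10:- -> H4
  add 0.0.0.0/0 -> H2 at depth 0
  lookup 152.49.250.59: bits 100110000011000111111010 walk d0:H2→d1:-→d2:-→d3:-→d4:-→d5:-→d6:-→d7:-→d8:H4→d9:-→d10:-→d11:-→d12:-→d13:-→d14:-→d15:-→d16:-→d17:-→d18:-→d19:-→d20:-→d21:-→d22:-→d23:-→d24:H0 -> H0
  add 0.0.0.0/0 -> H4 at depth 0
  add 0.0.0.0/0 -> H5 at depth 0
  lookup 152.49.250.211: bits 10011000001100011111101011010011 walk d0:H5→d1:-→d2:-→d3:-→d4:-→d5:-→d6:-→d7:-→d8:H4→d9:-→d10:-→d11:-→d12:-→d13:-→d14:-→d15:-→d16:-→d17:-→d18:-→d19:-→d20:-→d21:-→d22:-→d23:-→d24:H0→d25:-→d26:-→d27:-→d28:-→d29:-→d30:-→d31:-→d32:H0 -> H0
  lookup 152.49.250.219: bits 1001100000110001111110101101 walk d0:H5→d1:-→d2:-→d3:-→d4:-→d5:-→d6:-→d7:-→d8:H4→d9:-→d10:-→d11:-→d12:-→d13:-→d14:-→d15:-→d16:-→d17:-→d18:-→d19:-→d20:-→d21:-→d22:-→d23:-→d24:H0→d25:-→d26:-→d27:-→d28:- -> H0

== LOOKUPS ==
["H0","H0","no-route","H0","H4","H0","H0","H0"]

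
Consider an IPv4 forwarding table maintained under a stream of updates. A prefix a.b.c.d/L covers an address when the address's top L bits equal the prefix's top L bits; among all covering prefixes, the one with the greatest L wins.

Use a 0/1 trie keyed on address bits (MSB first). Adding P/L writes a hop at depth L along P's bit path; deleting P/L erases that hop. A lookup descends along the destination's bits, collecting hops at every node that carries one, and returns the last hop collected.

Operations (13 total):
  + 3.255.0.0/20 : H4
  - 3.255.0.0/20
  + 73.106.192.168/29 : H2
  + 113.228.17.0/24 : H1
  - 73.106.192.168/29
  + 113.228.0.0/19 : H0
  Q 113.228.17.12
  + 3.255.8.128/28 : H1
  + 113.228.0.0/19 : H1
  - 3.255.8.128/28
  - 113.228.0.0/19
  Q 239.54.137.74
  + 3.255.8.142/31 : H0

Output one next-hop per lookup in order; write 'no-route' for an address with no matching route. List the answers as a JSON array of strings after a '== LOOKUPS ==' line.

Process each operation:
  + 3.255.0.0/20 (H4) depth=20
  - 3.255.0.0/20 clear@20
  + 73.106.192.168/29 (H2) depth=29
  + 113.228.17.0/24 (H1) depth=24
  - 73.106.192.168/29 clear@29
  + 113.228.0.0/19 (H0) depth=19
  ? 113.228.17.12  path d0:-→d1:-→d2:-→d3:-→d4:-→d5:-→d6:-→d7:-→d8:-→d9:-→d10:-→d11:-→d12:-→d13:-→d14:-→d15:-→d16:-→d17:-→d18:-→d19:H0→d20:-→d21:-→d22:-→d23:-→d24:H1  best=H1
  + 3.255.8.128/28 (H1) depth=28
  + 113.228.0.0/19 (H1) depth=19
  - 3.255.8.128/28 clear@28
  - 113.228.0.0/19 clear@19
  ? 239.54.137.74  path d0:-  best=no-route
  + 3.255.8.142/31 (H0) depth=31

== LOOKUPS ==
["H1","no-route"]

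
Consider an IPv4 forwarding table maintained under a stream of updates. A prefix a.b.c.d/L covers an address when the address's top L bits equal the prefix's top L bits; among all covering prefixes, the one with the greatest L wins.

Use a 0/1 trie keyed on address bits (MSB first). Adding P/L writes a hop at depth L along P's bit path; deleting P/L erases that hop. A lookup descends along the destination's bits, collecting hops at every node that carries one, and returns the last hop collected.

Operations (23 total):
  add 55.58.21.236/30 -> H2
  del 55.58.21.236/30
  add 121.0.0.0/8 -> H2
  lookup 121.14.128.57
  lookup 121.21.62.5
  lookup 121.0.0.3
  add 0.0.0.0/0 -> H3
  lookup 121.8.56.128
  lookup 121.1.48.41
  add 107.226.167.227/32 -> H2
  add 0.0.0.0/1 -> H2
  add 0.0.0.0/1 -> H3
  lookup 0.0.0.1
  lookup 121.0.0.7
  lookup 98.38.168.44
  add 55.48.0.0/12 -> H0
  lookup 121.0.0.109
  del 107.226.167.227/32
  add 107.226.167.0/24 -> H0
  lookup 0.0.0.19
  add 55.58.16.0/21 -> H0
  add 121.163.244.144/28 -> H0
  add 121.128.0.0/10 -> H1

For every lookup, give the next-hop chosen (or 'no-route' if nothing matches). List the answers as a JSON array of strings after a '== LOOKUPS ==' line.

Process each operation:
  + 55.58.21.236/30 (H2) depth=30
  del 55.58.21.236/30 (clear depth 30)
  + 121.0.0.0/8 (H2) depth=8
  Q 121.14.128.57: descend 01111001 ; hops seen [H2] ; pick H2
  Q 121.21.62.5: descend 01111001 ; hops seen [H2] ; pick H2
  Q 121.0.0.3: descend 01111001 ; hops seen [H2] ; pick H2
  + 0.0.0.0/0 (H3) depth=0
  Q 121.8.56.128: descend 01111001 ; hops seen [H3,H2] ; pick H2
  Q 121.1.48.41: descend 01111001 ; hops seen [H3,H2] ; pick H2
  + 107.226.167.227/32 (H2) depth=32
  + 0.0.0.0/1 (H2) depth=1
  + 0.0.0.0/1 (H3) depth=1
  Q 0.0.0.1: descend 00 ; hops seen [H3,H3] ; pick H3
  Q 121.0.0.7: descend 01111001 ; hops seen [H3,H3,H2] ; pick H2
  Q 98.38.168.44: descend 0110 ; hops seen [H3,H3] ; pick H3
  + 55.48.0.0/12 (H0) depth=12
  Q 121.0.0.109: descend 01111001 ; hops seen [H3,H3,H2] ; pick H2
  del 107.226.167.227/32 (clear depth 32)
  + 107.226.167.0/24 (H0) depth=24
  Q 0.0.0.19: descend 00 ; hops seen [H3,H3] ; pick H3
  + 55.58.16.0/21 (H0) depth=21
  + 121.163.244.144/28 (H0) depth=28
  + 121.128.0.0/10 (H1) depth=10

== LOOKUPS ==
["H2","H2","H2","H2","H2","H3","H2","H3","H2","H3"]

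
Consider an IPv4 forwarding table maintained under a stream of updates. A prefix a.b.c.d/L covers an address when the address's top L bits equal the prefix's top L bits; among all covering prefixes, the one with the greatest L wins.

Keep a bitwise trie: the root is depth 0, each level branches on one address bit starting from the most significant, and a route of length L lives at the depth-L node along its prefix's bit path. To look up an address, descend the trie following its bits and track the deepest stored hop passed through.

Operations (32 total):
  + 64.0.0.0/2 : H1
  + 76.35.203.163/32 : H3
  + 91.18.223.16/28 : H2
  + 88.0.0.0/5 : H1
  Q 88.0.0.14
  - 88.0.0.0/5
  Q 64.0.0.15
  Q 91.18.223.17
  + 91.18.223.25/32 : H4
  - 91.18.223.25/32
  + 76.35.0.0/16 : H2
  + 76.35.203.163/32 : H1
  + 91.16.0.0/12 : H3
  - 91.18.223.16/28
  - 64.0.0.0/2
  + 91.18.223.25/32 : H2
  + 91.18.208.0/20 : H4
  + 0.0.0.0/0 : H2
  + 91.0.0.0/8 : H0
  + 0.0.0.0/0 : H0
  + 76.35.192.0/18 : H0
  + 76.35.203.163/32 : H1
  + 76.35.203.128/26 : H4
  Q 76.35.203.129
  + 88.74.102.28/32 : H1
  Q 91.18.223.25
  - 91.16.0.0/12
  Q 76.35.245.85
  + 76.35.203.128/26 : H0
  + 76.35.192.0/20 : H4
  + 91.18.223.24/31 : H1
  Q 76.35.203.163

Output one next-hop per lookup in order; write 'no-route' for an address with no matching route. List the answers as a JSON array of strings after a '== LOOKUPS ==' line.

Apply in order:
  add 64.0.0.0/2 -> H1 at depth 2
  add 76.35.203.163/32 -> H3 at depth 32
  add 91.18.223.16/28 -> H2 at depth 28
  add 88.0.0.0/5 -> H1 at depth 5
  Q 88.0.0.14: descend 010110 ; hops seen [H1,H1] ; pick H1
  del 88.0.0.0/5 (clear depth 5)
  Q 64.0.0.15: descend 0100 ; hops seen [H1] ; pick H1
  Q 91.18.223.17: descend 0101101100010010110111110001 ; hops seen [H1,H2] ; pick H2
  add 91.18.223.25/32 -> H4 at depth 32
  del 91.18.223.25/32 (clear depth 32)
  add 76.35.0.0/16 -> H2 at depth 16
  add 76.35.203.163/32 -> H1 at depth 32
  add 91.16.0.0/12 -> H3 at depth 12
  del 91.18.223.16/28 (clear depth 28)
  del 64.0.0.0/2 (clear depth 2)
  add 91.18.223.25/32 -> H2 at depth 32
  add 91.18.208.0/20 -> H4 at depth 20
  add 0.0.0.0/0 -> H2 at depth 0
  add 91.0.0.0/8 -> H0 at depth 8
  add 0.0.0.0/0 -> H0 at depth 0
  add 76.35.192.0/18 -> H0 at depth 18
  add 76.35.203.163/32 -> H1 at depth 32
  add 76.35.203.128/26 -> H4 at depth 26
  Q 76.35.203.129: descend 01001100001000111100101110 ; hops seen [H0,H2,H0,H4] ; pick H4
  add 88.74.102.28/32 -> H1 at depth 32
  Q 91.18.223.25: descend 01011011000100101101111100011001 ; hops seen [H0,H0,H3,H4,H2] ; pick H2
  del 91.16.0.0/12 (clear depth 12)
  Q 76.35.245.85: descend 010011000010001111 ; hops seen [H0,H2,H0] ; pick H0
  add 76.35.203.128/26 -> H0 at depth 26
  add 76.35.192.0/20 -> H4 at depth 20
  add 91.18.223.24/31 -> H1 at depth 31
  Q 76.35.203.163: descend 01001100001000111100101110100011 ; hops seen [H0,H2,H0,H4,H0,H1] ; pick H1

== LOOKUPS ==
["H1","H1","H2","H4","H2","H0","H1"]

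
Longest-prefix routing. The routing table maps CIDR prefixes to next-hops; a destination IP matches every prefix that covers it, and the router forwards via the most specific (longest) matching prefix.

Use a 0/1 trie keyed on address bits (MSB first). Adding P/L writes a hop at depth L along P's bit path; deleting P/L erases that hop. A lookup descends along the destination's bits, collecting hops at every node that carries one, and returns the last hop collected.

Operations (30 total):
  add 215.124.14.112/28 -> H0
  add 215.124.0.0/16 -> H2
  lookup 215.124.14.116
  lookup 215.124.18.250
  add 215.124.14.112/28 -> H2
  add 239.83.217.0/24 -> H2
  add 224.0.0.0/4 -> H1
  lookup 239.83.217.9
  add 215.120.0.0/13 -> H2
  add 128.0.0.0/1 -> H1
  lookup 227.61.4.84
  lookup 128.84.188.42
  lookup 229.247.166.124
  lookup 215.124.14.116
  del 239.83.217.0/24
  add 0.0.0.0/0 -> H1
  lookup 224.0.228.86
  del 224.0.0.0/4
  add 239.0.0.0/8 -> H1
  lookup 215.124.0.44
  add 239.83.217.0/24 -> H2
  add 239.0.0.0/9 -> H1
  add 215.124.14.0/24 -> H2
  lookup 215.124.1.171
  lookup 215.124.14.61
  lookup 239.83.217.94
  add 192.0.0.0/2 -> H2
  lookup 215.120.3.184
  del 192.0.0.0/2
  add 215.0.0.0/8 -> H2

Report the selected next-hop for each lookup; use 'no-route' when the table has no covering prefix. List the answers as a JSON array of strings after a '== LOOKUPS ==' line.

Process each operation:
  add 215.124.14.112/28 -> H0 at depth 28
  add 215.124.0.0/16 -> H2 at depth 16
  lookup 215.124.14.116: bits 1101011101111100000011100111 walk d0:-→d1:-→d2:-→d3:-→d4:-→d5:-→d6:-→d7:-→d8:-→d9:-→d10:-→d11:-→d12:-→d13:-→d14:-→d15:-→d16:H2→d17:-→d18:-→d19:-→d20:-→d21:-→d22:-→d23:-→d24:-→d25:-→d26:-→d27:-→d28:H0 -> H0
  lookup 215.124.18.250: bits 1101011101111100000 walk d0:-→d1:-→d2:-→d3:-→d4:-→d5:-→d6:-→d7:-→d8:-→d9:-→d10:-→d11:-→d12:-→d13:-→d14:-→d15:-→d16:H2→d17:-→d18:-→d19:- -> H2
  add 215.124.14.112/28 -> H2 at depth 28
  add 239.83.217.0/24 -> H2 at depth 24
  add 224.0.0.0/4 -> H1 at depth 4
  lookup 239.83.217.9: bits 111011110101001111011001 walk d0:-→d1:-→d2:-→d3:-→d4:H1→d5:-→d6:-→d7:-→d8:-→d9:-→d10:-→d11:-→d12:-→d13:-→d14:-→d15:-→d16:-→d17:-→d18:-→d19:-→d20:-→d21:-→d22:-→d23:-→d24:H2 -> H2
  add 215.120.0.0/13 -> H2 at depth 13
  add 128.0.0.0/1 -> H1 at depth 1
  lookup 227.61.4.84: bits 1110 walk d0:-→d1:H1→d2:-→d3:-→d4:H1 -> H1
  lookup 128.84.188.42: bits 1 walk d0:-→d1:H1 -> H1
  lookup 229.247.166.124: bits 1110 walk d0:-→d1:H1→d2:-→d3:-→d4:H1 -> H1
  lookup 215.124.14.116: bits 1101011101111100000011100111 walk d0:-→d1:H1→d2:-→d3:-→d4:-→d5:-→d6:-→d7:-→d8:-→d9:-→d10:-→d11:-→d12:-→d13:H2→d14:-→d15:-→d16:H2→d17:-→d18:-→d19:-→d20:-→d21:-→d22:-→d23:-→d24:-→d25:-→d26:-→d27:-→d28:H2 -> H2
  del 239.83.217.0/24 (clear depth 24)
  add 0.0.0.0/0 -> H1 at depth 0
  lookup 224.0.228.86: bits 1110 walk d0:H1→d1:H1→d2:-→d3:-→d4:H1 -> H1
  del 224.0.0.0/4 (clear depth 4)
  add 239.0.0.0/8 -> H1 at depth 8
  lookup 215.124.0.44: bits 11010111011111000000 walk d0:H1→d1:H1→d2:-→d3:-→d4:-→d5:-→d6:-→d7:-→d8:-→d9:-→d10:-→d11:-→d12:-→d13:H2→d14:-→d15:-→d16:H2→d17:-→d18:-→d19:-→d20:- -> H2
  add 239.83.217.0/24 -> H2 at depth 24
  add 239.0.0.0/9 -> H1 at depth 9
  add 215.124.14.0/24 -> H2 at depth 24
  lookup 215.124.1.171: bits 11010111011111000000 walk d0:H1→d1:H1→d2:-→d3:-→d4:-→d5:-→d6:-→d7:-→d8:-→d9:-→d10:-→d11:-→d12:-→d13:H2→d14:-→d15:-→d16:H2→d17:-→d18:-→d19:-→d20:- -> H2
  lookup 215.124.14.61: bits 1101011101111100000011100 walk d0:H1→d1:H1→d2:-→d3:-→d4:-→d5:-→d6:-→d7:-→d8:-→d9:-→d10:-→d11:-→d12:-→d13:H2→d14:-→d15:-→d16:H2→d17:-→d18:-→d19:-→d20:-→d21:-→d22:-→d23:-→d24:H2→d25:- -> H2
  lookup 239.83.217.94: bits 111011110101001111011001 walk d0:H1→d1:H1→d2:-→d3:-→d4:-→d5:-→d6:-→d7:-→d8:H1→d9:H1→d10:-→d11:-→d12:-→d13:-→d14:-→d15:-→d16:-→d17:-→d18:-→d19:-→d20:-→d21:-→d22:-→d23:-→d24:H2 -> H2
  add 192.0.0.0/2 -> H2 at depth 2
  lookup 215.120.3.184: bits 1101011101111 walk d0:H1→d1:H1→d2:H2→d3:-→d4:-→d5:-→d6:-→d7:-→d8:-→d9:-→d10:-→d11:-→d12:-→d13:H2 -> H2
  del 192.0.0.0/2 (clear depth 2)
  add 215.0.0.0/8 -> H2 at depth 8

== LOOKUPS ==
["H0","H2","H2","H1","H1","H1","H2","H1","H2","H2","H2","H2","H2"]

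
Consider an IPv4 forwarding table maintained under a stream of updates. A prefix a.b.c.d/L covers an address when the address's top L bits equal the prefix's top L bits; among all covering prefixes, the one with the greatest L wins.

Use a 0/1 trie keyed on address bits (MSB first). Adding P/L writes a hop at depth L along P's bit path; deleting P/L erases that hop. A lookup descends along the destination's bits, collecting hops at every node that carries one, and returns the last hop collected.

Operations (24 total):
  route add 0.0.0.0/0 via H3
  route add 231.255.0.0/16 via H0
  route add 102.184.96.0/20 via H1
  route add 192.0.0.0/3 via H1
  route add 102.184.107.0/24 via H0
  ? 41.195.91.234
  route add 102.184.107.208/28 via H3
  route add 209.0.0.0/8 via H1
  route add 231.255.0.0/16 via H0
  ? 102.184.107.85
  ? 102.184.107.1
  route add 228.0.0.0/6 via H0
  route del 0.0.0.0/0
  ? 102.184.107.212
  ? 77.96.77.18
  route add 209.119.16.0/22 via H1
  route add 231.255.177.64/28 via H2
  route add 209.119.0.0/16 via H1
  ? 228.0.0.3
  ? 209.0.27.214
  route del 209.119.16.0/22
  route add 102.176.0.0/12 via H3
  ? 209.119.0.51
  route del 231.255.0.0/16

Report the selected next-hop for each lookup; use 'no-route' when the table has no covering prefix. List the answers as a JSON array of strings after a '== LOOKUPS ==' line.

Trace:
  add 0.0.0.0/0 -> H3 at depth 0
  add 231.255.0.0/16 -> H0 at depth 16
  add 102.184.96.0/20 -> H1 at depth 20
  add 192.0.0.0/3 -> H1 at depth 3
  add 102.184.107.0/24 -> H0 at depth 24
  Q 41.195.91.234: descend 0 ; hops seen [H3] ; pick H3
  add 102.184.107.208/28 -> H3 at depth 28
  add 209.0.0.0/8 -> H1 at depth 8
  add 231.255.0.0/16 -> H0 at depth 16
  Q 102.184.107.85: descend 011001101011100001101011 ; hops seen [H3,H1,H0] ; pick H0
  Q 102.184.107.1: descend 011001101011100001101011 ; hops seen [H3,H1,H0] ; pick H0
  add 228.0.0.0/6 -> H0 at depth 6
  del 0.0.0.0/0 (clear depth 0)
  Q 102.184.107.212: descend 0110011010111000011010111101 ; hops seen [H1,H0,H3] ; pick H3
  Q 77.96.77.18: descend 01 ; hops seen [∅] ; pick no-route
  add 209.119.16.0/22 -> H1 at depth 22
  add 231.255.177.64/28 -> H2 at depth 28
  add 209.119.0.0/16 -> H1 at depth 16
  Q 228.0.0.3: descend 111001 ; hops seen [H0] ; pick H0
  Q 209.0.27.214: descend 110100010 ; hops seen [H1,H1] ; pick H1
  del 209.119.16.0/22 (clear depth 22)
  add 102.176.0.0/12 -> H3 at depth 12
  Q 209.119.0.51: descend 1101000101110111000 ; hops seen [H1,H1,H1] ; pick H1
  del 231.255.0.0/16 (clear depth 16)

== LOOKUPS ==
["H3","H0","H0","H3","no-route","H0","H1","H1"]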